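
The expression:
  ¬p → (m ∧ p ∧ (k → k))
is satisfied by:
  {p: True}


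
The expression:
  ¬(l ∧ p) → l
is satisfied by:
  {l: True}


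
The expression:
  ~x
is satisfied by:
  {x: False}


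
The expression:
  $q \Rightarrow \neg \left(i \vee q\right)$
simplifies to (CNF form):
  $\neg q$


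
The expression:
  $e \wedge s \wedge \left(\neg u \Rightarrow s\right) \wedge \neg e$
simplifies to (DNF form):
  $\text{False}$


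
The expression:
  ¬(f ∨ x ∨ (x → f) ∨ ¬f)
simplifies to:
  False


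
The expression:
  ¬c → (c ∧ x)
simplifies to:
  c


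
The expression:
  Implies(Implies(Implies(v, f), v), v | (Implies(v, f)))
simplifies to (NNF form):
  True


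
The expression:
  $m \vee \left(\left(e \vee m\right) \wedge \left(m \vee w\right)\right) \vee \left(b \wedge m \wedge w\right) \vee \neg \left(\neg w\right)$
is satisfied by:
  {m: True, w: True}
  {m: True, w: False}
  {w: True, m: False}


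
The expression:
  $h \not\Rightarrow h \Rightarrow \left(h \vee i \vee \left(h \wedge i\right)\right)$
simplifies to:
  $\text{True}$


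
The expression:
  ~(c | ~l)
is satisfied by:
  {l: True, c: False}


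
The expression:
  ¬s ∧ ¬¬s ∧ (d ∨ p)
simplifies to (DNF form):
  False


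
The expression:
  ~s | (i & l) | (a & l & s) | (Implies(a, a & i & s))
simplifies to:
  i | l | ~a | ~s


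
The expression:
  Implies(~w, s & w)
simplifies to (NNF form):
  w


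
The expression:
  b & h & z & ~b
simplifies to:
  False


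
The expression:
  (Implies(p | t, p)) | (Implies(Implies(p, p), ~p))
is always true.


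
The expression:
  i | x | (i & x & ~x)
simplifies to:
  i | x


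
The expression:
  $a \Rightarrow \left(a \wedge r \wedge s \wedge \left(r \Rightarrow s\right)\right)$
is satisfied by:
  {s: True, r: True, a: False}
  {s: True, r: False, a: False}
  {r: True, s: False, a: False}
  {s: False, r: False, a: False}
  {a: True, s: True, r: True}


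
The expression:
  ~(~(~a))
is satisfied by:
  {a: False}


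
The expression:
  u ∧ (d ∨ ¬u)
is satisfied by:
  {u: True, d: True}


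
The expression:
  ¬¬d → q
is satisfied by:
  {q: True, d: False}
  {d: False, q: False}
  {d: True, q: True}


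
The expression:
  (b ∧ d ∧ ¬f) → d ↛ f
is always true.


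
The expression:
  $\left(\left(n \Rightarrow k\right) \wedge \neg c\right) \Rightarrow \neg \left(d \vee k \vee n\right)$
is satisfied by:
  {n: True, c: True, k: False, d: False}
  {c: True, n: False, k: False, d: False}
  {n: True, d: True, c: True, k: False}
  {d: True, c: True, n: False, k: False}
  {n: True, c: True, k: True, d: False}
  {c: True, k: True, d: False, n: False}
  {n: True, d: True, c: True, k: True}
  {d: True, c: True, k: True, n: False}
  {n: True, d: False, k: False, c: False}
  {d: False, k: False, c: False, n: False}
  {n: True, d: True, k: False, c: False}


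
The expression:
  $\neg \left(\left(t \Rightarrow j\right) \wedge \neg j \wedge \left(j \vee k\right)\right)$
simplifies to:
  $j \vee t \vee \neg k$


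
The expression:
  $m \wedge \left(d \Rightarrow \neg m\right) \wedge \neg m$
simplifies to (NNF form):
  $\text{False}$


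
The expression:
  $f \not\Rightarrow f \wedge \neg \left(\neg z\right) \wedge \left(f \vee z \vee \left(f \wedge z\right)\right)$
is never true.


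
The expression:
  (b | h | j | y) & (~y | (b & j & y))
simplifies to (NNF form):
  (b & j) | (b & ~y) | (h & ~y) | (j & ~y)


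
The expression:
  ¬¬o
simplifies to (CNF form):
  o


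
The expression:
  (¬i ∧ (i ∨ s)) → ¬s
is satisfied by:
  {i: True, s: False}
  {s: False, i: False}
  {s: True, i: True}


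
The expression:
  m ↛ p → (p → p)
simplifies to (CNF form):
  True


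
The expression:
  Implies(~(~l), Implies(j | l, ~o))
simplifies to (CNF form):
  ~l | ~o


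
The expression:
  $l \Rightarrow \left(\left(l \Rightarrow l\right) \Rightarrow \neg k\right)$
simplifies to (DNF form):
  $\neg k \vee \neg l$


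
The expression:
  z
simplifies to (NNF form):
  z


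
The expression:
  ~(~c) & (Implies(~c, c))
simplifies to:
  c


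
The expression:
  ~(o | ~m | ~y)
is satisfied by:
  {m: True, y: True, o: False}


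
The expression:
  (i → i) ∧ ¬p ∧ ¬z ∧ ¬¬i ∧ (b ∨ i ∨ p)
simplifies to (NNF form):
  i ∧ ¬p ∧ ¬z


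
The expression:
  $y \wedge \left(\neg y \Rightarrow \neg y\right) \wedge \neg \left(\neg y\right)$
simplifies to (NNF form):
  $y$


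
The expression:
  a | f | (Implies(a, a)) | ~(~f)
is always true.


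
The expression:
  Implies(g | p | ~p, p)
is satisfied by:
  {p: True}


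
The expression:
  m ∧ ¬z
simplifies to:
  m ∧ ¬z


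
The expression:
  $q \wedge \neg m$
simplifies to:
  $q \wedge \neg m$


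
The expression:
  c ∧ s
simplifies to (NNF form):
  c ∧ s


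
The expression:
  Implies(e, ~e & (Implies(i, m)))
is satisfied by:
  {e: False}


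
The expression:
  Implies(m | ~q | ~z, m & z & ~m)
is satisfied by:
  {z: True, q: True, m: False}


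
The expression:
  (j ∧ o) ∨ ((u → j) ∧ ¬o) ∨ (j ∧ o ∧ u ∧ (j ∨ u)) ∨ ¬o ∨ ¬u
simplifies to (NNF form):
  j ∨ ¬o ∨ ¬u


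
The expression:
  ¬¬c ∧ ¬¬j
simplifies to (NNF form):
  c ∧ j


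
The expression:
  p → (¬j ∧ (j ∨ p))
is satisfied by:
  {p: False, j: False}
  {j: True, p: False}
  {p: True, j: False}


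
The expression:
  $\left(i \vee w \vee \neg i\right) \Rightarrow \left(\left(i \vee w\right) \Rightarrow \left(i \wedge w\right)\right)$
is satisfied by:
  {w: False, i: False}
  {i: True, w: True}


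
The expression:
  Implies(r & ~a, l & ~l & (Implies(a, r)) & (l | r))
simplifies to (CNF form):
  a | ~r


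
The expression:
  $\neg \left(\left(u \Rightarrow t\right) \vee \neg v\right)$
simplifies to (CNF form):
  $u \wedge v \wedge \neg t$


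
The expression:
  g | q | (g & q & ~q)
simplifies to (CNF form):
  g | q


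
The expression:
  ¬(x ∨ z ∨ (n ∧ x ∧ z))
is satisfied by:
  {x: False, z: False}


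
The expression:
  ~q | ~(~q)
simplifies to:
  True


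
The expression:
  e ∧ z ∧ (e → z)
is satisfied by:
  {z: True, e: True}


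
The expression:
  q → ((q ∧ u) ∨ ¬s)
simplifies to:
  u ∨ ¬q ∨ ¬s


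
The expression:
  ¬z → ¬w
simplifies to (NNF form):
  z ∨ ¬w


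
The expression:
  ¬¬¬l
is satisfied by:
  {l: False}


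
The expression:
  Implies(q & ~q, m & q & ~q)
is always true.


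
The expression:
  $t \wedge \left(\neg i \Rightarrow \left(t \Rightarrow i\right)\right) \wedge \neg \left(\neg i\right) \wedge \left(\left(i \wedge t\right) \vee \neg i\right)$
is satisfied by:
  {t: True, i: True}


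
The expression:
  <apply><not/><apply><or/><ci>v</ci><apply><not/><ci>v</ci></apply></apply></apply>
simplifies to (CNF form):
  <false/>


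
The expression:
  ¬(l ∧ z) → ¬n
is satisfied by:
  {z: True, l: True, n: False}
  {z: True, l: False, n: False}
  {l: True, z: False, n: False}
  {z: False, l: False, n: False}
  {n: True, z: True, l: True}


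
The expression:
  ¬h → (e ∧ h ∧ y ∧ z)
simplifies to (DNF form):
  h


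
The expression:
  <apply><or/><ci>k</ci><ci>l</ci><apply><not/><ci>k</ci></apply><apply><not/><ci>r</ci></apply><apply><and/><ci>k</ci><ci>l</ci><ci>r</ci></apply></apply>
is always true.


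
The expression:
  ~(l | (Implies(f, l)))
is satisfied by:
  {f: True, l: False}


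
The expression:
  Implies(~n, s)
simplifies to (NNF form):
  n | s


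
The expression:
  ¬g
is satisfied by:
  {g: False}


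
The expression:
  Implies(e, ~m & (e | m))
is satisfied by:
  {m: False, e: False}
  {e: True, m: False}
  {m: True, e: False}


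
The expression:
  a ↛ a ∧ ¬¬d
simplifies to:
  False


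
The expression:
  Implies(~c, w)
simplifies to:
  c | w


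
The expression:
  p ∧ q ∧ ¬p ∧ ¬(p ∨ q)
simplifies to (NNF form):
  False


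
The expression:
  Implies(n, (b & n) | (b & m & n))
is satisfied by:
  {b: True, n: False}
  {n: False, b: False}
  {n: True, b: True}


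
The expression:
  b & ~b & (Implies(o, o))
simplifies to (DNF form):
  False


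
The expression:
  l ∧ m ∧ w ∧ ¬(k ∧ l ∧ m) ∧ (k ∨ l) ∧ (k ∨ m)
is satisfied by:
  {w: True, m: True, l: True, k: False}


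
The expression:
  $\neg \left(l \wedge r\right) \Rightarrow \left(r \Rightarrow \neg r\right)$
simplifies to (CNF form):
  $l \vee \neg r$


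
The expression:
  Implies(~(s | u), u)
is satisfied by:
  {u: True, s: True}
  {u: True, s: False}
  {s: True, u: False}


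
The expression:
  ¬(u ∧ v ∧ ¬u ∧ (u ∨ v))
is always true.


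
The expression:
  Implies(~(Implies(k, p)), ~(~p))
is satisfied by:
  {p: True, k: False}
  {k: False, p: False}
  {k: True, p: True}


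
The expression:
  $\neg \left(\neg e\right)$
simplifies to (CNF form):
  $e$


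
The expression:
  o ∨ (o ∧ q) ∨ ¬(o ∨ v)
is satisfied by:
  {o: True, v: False}
  {v: False, o: False}
  {v: True, o: True}


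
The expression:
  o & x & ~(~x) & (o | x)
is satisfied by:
  {x: True, o: True}


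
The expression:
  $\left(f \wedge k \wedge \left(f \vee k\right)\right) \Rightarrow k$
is always true.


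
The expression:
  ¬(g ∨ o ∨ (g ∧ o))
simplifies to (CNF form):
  ¬g ∧ ¬o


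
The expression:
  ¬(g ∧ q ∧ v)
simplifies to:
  ¬g ∨ ¬q ∨ ¬v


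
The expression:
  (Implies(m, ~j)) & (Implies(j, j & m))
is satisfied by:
  {j: False}


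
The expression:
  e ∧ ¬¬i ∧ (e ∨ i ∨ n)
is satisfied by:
  {i: True, e: True}


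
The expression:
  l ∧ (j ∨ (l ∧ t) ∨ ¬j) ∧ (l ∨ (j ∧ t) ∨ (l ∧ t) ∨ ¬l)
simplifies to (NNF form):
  l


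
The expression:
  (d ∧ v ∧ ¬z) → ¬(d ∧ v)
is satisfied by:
  {z: True, v: False, d: False}
  {v: False, d: False, z: False}
  {d: True, z: True, v: False}
  {d: True, v: False, z: False}
  {z: True, v: True, d: False}
  {v: True, z: False, d: False}
  {d: True, v: True, z: True}


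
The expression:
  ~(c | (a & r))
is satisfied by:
  {a: False, c: False, r: False}
  {r: True, a: False, c: False}
  {a: True, r: False, c: False}


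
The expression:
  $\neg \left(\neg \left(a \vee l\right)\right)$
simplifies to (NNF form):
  $a \vee l$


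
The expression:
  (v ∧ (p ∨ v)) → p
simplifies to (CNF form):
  p ∨ ¬v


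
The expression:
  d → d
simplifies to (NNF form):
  True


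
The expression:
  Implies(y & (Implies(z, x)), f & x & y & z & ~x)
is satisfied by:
  {z: True, x: False, y: False}
  {x: False, y: False, z: False}
  {z: True, x: True, y: False}
  {x: True, z: False, y: False}
  {y: True, z: True, x: False}


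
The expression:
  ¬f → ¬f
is always true.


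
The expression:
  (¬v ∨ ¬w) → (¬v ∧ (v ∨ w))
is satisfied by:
  {w: True}


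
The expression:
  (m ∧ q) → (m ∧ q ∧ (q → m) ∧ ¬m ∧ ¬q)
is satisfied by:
  {m: False, q: False}
  {q: True, m: False}
  {m: True, q: False}


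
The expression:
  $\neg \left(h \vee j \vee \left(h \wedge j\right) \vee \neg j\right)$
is never true.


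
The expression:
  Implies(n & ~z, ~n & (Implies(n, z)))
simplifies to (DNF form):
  z | ~n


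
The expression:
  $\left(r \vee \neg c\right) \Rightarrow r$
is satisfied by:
  {r: True, c: True}
  {r: True, c: False}
  {c: True, r: False}


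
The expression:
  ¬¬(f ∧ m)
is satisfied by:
  {m: True, f: True}


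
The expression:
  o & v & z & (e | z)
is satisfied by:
  {z: True, o: True, v: True}


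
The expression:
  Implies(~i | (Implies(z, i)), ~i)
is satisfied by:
  {i: False}


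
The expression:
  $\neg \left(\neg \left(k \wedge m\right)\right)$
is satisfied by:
  {m: True, k: True}


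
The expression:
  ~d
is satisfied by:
  {d: False}


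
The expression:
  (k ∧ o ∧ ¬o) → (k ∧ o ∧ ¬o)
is always true.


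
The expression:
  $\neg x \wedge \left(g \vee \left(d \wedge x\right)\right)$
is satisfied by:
  {g: True, x: False}


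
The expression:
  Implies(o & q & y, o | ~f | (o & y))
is always true.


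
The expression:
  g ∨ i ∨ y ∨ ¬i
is always true.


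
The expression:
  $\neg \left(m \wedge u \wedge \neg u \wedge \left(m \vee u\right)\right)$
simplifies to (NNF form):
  $\text{True}$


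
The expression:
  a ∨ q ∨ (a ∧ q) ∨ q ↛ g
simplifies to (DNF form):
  a ∨ q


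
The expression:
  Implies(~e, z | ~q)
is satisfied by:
  {z: True, e: True, q: False}
  {z: True, e: False, q: False}
  {e: True, z: False, q: False}
  {z: False, e: False, q: False}
  {z: True, q: True, e: True}
  {z: True, q: True, e: False}
  {q: True, e: True, z: False}


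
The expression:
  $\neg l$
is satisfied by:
  {l: False}


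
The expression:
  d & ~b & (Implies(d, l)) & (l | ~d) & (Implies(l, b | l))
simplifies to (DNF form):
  d & l & ~b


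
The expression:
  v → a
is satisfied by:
  {a: True, v: False}
  {v: False, a: False}
  {v: True, a: True}


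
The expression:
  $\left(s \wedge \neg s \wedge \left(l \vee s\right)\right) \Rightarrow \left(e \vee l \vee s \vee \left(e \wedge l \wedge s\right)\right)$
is always true.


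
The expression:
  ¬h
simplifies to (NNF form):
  ¬h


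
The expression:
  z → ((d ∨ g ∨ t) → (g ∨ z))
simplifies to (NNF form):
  True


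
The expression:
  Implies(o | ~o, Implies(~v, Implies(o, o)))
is always true.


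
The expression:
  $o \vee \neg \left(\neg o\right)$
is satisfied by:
  {o: True}


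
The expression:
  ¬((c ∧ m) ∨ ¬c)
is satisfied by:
  {c: True, m: False}


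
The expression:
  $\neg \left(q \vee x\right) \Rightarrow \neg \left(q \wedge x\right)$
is always true.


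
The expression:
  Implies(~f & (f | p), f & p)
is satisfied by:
  {f: True, p: False}
  {p: False, f: False}
  {p: True, f: True}


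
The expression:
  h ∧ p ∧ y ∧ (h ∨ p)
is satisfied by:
  {h: True, p: True, y: True}


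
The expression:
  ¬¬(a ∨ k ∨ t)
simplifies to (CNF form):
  a ∨ k ∨ t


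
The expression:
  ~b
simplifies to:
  ~b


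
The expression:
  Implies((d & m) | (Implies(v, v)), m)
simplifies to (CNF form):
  m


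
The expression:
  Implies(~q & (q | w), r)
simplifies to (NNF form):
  q | r | ~w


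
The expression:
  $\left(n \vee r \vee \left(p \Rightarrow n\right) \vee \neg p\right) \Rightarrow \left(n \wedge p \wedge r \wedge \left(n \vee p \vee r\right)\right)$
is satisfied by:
  {p: True, n: False, r: False}
  {p: True, r: True, n: True}


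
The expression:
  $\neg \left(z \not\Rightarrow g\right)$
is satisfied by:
  {g: True, z: False}
  {z: False, g: False}
  {z: True, g: True}


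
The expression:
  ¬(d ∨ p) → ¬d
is always true.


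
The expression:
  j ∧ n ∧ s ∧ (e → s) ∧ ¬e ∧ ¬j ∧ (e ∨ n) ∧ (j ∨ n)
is never true.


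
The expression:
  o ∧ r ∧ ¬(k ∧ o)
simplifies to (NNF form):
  o ∧ r ∧ ¬k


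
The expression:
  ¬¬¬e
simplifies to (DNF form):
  ¬e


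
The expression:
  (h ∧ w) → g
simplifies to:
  g ∨ ¬h ∨ ¬w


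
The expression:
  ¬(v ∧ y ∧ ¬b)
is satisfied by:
  {b: True, v: False, y: False}
  {v: False, y: False, b: False}
  {b: True, y: True, v: False}
  {y: True, v: False, b: False}
  {b: True, v: True, y: False}
  {v: True, b: False, y: False}
  {b: True, y: True, v: True}


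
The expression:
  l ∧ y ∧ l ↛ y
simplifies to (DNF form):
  False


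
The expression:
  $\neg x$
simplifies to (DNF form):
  $\neg x$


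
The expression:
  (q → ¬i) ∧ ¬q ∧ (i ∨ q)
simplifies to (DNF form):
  i ∧ ¬q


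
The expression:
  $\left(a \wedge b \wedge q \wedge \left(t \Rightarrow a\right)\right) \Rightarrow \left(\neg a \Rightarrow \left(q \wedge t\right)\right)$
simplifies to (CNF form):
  $\text{True}$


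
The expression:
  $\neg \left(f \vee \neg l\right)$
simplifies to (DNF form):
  $l \wedge \neg f$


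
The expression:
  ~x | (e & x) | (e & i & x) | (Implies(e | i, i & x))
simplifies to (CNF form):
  True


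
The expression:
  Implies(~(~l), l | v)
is always true.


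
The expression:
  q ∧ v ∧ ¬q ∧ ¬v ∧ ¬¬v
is never true.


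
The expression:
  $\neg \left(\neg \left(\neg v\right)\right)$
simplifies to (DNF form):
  $\neg v$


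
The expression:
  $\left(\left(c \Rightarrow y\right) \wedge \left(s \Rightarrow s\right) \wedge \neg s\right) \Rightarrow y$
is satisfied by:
  {y: True, c: True, s: True}
  {y: True, c: True, s: False}
  {y: True, s: True, c: False}
  {y: True, s: False, c: False}
  {c: True, s: True, y: False}
  {c: True, s: False, y: False}
  {s: True, c: False, y: False}


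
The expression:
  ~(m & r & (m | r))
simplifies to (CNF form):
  ~m | ~r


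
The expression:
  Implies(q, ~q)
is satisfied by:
  {q: False}


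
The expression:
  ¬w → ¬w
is always true.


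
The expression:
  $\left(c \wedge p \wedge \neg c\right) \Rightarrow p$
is always true.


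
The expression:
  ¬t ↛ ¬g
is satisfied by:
  {g: True, t: False}


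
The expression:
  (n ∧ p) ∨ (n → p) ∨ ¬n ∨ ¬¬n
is always true.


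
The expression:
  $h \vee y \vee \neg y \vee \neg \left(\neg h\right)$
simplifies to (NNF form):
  $\text{True}$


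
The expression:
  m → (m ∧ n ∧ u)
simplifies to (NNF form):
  (n ∧ u) ∨ ¬m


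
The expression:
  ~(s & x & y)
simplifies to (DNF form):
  ~s | ~x | ~y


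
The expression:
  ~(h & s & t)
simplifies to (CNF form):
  ~h | ~s | ~t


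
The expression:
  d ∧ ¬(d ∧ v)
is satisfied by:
  {d: True, v: False}


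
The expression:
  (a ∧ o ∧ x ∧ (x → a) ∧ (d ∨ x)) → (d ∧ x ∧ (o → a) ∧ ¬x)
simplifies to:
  ¬a ∨ ¬o ∨ ¬x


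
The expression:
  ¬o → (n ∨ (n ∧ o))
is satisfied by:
  {n: True, o: True}
  {n: True, o: False}
  {o: True, n: False}


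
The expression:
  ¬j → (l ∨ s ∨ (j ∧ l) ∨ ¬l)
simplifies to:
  True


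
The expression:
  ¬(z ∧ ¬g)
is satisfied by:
  {g: True, z: False}
  {z: False, g: False}
  {z: True, g: True}


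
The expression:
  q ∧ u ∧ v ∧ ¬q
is never true.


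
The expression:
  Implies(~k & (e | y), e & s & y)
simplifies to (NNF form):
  k | (e & s & y) | (~e & ~y)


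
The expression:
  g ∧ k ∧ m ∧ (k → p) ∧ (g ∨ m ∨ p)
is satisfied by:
  {m: True, p: True, g: True, k: True}


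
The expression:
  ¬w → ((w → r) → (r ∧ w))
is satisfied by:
  {w: True}


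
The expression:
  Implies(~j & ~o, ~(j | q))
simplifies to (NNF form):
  j | o | ~q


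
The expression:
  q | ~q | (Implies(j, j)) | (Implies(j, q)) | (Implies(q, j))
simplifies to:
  True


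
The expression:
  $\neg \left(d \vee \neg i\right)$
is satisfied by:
  {i: True, d: False}


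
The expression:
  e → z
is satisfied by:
  {z: True, e: False}
  {e: False, z: False}
  {e: True, z: True}


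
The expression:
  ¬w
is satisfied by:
  {w: False}


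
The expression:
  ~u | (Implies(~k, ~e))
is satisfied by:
  {k: True, u: False, e: False}
  {u: False, e: False, k: False}
  {k: True, e: True, u: False}
  {e: True, u: False, k: False}
  {k: True, u: True, e: False}
  {u: True, k: False, e: False}
  {k: True, e: True, u: True}


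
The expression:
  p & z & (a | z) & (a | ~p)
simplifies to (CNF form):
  a & p & z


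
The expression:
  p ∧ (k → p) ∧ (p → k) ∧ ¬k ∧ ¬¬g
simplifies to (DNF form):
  False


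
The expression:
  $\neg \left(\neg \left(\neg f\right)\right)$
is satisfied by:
  {f: False}


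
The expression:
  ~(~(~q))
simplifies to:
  ~q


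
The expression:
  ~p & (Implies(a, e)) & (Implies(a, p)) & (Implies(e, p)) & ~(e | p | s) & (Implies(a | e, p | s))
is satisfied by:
  {e: False, p: False, a: False, s: False}


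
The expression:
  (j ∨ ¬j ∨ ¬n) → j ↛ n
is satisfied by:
  {j: True, n: False}


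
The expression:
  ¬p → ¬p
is always true.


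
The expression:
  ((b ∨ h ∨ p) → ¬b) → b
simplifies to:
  b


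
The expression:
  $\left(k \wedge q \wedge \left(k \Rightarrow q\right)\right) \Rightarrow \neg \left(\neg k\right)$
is always true.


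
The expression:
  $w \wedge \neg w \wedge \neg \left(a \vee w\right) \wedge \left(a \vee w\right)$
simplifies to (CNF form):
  $\text{False}$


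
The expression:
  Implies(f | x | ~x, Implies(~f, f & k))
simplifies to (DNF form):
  f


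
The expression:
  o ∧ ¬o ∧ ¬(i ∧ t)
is never true.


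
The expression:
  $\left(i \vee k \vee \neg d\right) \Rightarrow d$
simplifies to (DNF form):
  $d$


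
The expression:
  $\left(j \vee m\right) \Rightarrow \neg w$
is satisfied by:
  {m: False, w: False, j: False}
  {j: True, m: False, w: False}
  {m: True, j: False, w: False}
  {j: True, m: True, w: False}
  {w: True, j: False, m: False}


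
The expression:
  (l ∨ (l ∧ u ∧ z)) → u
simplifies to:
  u ∨ ¬l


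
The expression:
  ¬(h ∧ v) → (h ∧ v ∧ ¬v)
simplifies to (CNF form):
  h ∧ v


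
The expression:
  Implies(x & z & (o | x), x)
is always true.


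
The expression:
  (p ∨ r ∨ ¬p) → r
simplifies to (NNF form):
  r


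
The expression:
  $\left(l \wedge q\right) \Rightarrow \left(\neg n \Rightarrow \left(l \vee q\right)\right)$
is always true.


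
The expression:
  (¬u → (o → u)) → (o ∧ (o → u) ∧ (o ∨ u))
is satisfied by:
  {o: True}


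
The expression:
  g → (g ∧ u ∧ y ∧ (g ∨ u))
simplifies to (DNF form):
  (u ∧ y) ∨ ¬g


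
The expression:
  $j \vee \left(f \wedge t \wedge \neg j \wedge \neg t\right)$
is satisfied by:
  {j: True}


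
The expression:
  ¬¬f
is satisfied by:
  {f: True}


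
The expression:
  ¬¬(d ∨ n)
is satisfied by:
  {n: True, d: True}
  {n: True, d: False}
  {d: True, n: False}


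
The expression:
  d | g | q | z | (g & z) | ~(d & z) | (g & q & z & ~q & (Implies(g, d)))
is always true.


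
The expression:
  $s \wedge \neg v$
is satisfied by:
  {s: True, v: False}


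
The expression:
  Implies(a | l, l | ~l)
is always true.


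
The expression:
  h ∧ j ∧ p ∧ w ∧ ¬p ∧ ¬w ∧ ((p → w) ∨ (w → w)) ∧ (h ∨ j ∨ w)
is never true.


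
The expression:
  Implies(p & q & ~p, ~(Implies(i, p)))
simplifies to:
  True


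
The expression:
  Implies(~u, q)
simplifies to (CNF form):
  q | u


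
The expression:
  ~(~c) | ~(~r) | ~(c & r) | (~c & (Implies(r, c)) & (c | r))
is always true.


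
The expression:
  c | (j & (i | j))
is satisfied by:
  {c: True, j: True}
  {c: True, j: False}
  {j: True, c: False}


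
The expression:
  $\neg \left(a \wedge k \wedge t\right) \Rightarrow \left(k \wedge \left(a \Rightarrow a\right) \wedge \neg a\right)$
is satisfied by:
  {t: True, k: True, a: False}
  {k: True, a: False, t: False}
  {a: True, t: True, k: True}


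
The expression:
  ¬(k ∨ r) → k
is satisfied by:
  {r: True, k: True}
  {r: True, k: False}
  {k: True, r: False}


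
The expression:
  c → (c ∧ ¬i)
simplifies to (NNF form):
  ¬c ∨ ¬i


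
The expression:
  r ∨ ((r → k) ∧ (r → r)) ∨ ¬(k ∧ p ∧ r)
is always true.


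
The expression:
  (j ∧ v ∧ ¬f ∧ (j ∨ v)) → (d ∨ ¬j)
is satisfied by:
  {d: True, f: True, v: False, j: False}
  {d: True, f: False, v: False, j: False}
  {f: True, d: False, v: False, j: False}
  {d: False, f: False, v: False, j: False}
  {j: True, d: True, f: True, v: False}
  {j: True, d: True, f: False, v: False}
  {j: True, f: True, d: False, v: False}
  {j: True, f: False, d: False, v: False}
  {d: True, v: True, f: True, j: False}
  {d: True, v: True, f: False, j: False}
  {v: True, f: True, d: False, j: False}
  {v: True, d: False, f: False, j: False}
  {j: True, v: True, d: True, f: True}
  {j: True, v: True, d: True, f: False}
  {j: True, v: True, f: True, d: False}


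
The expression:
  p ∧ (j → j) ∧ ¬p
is never true.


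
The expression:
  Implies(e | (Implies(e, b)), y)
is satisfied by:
  {y: True}


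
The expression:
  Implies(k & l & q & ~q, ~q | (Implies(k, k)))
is always true.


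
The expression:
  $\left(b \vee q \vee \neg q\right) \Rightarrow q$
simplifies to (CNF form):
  $q$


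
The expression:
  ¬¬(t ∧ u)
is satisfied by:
  {t: True, u: True}


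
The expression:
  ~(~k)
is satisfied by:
  {k: True}


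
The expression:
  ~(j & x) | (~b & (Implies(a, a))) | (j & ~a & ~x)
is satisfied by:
  {x: False, b: False, j: False}
  {j: True, x: False, b: False}
  {b: True, x: False, j: False}
  {j: True, b: True, x: False}
  {x: True, j: False, b: False}
  {j: True, x: True, b: False}
  {b: True, x: True, j: False}


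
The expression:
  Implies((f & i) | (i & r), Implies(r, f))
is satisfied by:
  {f: True, i: False, r: False}
  {f: False, i: False, r: False}
  {r: True, f: True, i: False}
  {r: True, f: False, i: False}
  {i: True, f: True, r: False}
  {i: True, f: False, r: False}
  {i: True, r: True, f: True}


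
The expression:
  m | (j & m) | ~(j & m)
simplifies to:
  True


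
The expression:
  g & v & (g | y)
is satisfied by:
  {g: True, v: True}


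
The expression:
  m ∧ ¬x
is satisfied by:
  {m: True, x: False}


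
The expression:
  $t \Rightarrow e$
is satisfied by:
  {e: True, t: False}
  {t: False, e: False}
  {t: True, e: True}


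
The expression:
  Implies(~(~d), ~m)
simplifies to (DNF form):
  ~d | ~m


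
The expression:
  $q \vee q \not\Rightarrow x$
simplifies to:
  $q$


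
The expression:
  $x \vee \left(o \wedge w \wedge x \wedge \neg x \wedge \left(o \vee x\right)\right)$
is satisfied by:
  {x: True}


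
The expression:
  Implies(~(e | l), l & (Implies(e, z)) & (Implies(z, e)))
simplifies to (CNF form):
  e | l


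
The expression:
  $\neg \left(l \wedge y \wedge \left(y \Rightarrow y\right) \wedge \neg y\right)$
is always true.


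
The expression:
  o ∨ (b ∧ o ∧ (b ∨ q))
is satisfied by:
  {o: True}


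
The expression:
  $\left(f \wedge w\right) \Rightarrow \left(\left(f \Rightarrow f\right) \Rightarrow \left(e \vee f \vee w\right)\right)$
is always true.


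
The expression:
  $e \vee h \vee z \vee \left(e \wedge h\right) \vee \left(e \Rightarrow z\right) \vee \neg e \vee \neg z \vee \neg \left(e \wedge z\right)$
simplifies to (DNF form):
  $\text{True}$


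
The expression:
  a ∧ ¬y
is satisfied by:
  {a: True, y: False}


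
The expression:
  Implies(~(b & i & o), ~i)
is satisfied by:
  {b: True, o: True, i: False}
  {b: True, o: False, i: False}
  {o: True, b: False, i: False}
  {b: False, o: False, i: False}
  {b: True, i: True, o: True}


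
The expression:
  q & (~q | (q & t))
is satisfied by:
  {t: True, q: True}


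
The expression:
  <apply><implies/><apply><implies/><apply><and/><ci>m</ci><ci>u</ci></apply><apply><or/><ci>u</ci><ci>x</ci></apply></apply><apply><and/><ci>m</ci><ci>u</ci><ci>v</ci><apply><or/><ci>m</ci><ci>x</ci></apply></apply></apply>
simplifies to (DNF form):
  <apply><and/><ci>m</ci><ci>u</ci><ci>v</ci></apply>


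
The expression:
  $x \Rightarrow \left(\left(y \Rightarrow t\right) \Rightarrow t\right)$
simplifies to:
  $t \vee y \vee \neg x$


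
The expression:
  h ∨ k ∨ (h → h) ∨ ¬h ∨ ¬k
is always true.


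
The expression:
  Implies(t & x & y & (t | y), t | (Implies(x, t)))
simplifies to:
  True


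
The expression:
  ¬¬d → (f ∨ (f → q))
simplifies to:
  True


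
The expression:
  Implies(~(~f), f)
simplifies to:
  True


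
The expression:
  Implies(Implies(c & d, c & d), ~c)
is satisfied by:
  {c: False}


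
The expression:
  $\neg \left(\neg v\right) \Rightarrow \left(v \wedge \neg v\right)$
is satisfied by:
  {v: False}


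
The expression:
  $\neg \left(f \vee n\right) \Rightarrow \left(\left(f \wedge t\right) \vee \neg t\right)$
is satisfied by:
  {n: True, f: True, t: False}
  {n: True, f: False, t: False}
  {f: True, n: False, t: False}
  {n: False, f: False, t: False}
  {n: True, t: True, f: True}
  {n: True, t: True, f: False}
  {t: True, f: True, n: False}


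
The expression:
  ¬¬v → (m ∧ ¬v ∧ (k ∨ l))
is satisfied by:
  {v: False}


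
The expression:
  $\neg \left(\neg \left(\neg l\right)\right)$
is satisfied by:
  {l: False}


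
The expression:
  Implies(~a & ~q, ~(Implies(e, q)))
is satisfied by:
  {a: True, q: True, e: True}
  {a: True, q: True, e: False}
  {a: True, e: True, q: False}
  {a: True, e: False, q: False}
  {q: True, e: True, a: False}
  {q: True, e: False, a: False}
  {e: True, q: False, a: False}


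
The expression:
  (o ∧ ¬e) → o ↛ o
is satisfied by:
  {e: True, o: False}
  {o: False, e: False}
  {o: True, e: True}


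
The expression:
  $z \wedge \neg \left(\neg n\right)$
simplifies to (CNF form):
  $n \wedge z$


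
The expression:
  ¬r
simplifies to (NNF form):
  ¬r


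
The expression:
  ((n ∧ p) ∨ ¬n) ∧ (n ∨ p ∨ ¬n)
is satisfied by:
  {p: True, n: False}
  {n: False, p: False}
  {n: True, p: True}


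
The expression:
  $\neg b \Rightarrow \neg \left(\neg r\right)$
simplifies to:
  $b \vee r$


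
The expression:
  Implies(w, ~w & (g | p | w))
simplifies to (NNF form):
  ~w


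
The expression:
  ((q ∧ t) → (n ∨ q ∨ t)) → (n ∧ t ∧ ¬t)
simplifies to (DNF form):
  False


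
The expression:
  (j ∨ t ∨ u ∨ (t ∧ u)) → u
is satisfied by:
  {u: True, j: False, t: False}
  {t: True, u: True, j: False}
  {u: True, j: True, t: False}
  {t: True, u: True, j: True}
  {t: False, j: False, u: False}


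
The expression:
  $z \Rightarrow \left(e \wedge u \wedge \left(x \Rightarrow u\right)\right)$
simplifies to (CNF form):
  $\left(e \vee \neg z\right) \wedge \left(u \vee \neg z\right)$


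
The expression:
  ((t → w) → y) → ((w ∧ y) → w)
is always true.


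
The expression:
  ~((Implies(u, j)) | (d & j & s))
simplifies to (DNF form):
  u & ~j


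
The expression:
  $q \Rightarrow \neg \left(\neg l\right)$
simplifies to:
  $l \vee \neg q$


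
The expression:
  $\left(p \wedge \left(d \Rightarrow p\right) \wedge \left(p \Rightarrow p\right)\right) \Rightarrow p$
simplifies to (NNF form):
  $\text{True}$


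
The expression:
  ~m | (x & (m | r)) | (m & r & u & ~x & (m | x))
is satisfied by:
  {x: True, u: True, r: True, m: False}
  {x: True, u: True, r: False, m: False}
  {x: True, r: True, m: False, u: False}
  {x: True, r: False, m: False, u: False}
  {u: True, r: True, m: False, x: False}
  {u: True, r: False, m: False, x: False}
  {r: True, u: False, m: False, x: False}
  {r: False, u: False, m: False, x: False}
  {x: True, u: True, m: True, r: True}
  {x: True, u: True, m: True, r: False}
  {x: True, m: True, r: True, u: False}
  {x: True, m: True, r: False, u: False}
  {u: True, m: True, r: True, x: False}


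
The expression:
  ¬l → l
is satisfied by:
  {l: True}


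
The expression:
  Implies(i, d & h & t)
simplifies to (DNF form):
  ~i | (d & h & t)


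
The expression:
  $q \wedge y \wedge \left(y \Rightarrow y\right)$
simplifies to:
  $q \wedge y$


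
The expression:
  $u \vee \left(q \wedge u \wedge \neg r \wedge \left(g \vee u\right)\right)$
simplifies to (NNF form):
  $u$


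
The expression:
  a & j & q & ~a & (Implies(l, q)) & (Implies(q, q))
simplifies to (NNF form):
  False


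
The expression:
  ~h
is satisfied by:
  {h: False}


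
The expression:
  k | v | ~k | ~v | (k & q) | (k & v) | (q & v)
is always true.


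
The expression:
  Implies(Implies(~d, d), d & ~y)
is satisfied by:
  {d: False, y: False}
  {y: True, d: False}
  {d: True, y: False}


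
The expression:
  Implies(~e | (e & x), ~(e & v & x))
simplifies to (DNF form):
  ~e | ~v | ~x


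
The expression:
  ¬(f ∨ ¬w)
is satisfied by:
  {w: True, f: False}


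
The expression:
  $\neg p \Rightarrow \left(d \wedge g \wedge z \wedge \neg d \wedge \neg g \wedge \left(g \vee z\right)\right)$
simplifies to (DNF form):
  $p$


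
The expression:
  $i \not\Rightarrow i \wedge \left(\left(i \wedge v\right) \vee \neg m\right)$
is never true.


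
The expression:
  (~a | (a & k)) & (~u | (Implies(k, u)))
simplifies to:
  k | ~a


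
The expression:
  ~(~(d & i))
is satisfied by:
  {i: True, d: True}


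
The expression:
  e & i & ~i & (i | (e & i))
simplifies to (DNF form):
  False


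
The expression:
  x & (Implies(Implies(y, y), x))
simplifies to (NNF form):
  x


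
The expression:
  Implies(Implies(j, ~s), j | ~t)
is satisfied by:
  {j: True, t: False}
  {t: False, j: False}
  {t: True, j: True}


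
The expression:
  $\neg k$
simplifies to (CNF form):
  $\neg k$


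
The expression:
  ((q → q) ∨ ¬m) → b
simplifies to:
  b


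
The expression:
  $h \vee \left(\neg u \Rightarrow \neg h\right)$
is always true.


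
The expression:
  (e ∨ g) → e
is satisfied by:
  {e: True, g: False}
  {g: False, e: False}
  {g: True, e: True}


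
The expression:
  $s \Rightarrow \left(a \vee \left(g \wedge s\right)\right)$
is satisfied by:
  {a: True, g: True, s: False}
  {a: True, s: False, g: False}
  {g: True, s: False, a: False}
  {g: False, s: False, a: False}
  {a: True, g: True, s: True}
  {a: True, s: True, g: False}
  {g: True, s: True, a: False}


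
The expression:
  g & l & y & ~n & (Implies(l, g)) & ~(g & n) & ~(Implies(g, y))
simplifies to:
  False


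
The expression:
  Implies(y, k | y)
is always true.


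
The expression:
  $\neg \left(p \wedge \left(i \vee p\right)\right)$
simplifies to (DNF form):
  $\neg p$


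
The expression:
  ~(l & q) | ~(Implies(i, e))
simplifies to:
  ~l | ~q | (i & ~e)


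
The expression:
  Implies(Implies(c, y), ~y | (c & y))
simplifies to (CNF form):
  c | ~y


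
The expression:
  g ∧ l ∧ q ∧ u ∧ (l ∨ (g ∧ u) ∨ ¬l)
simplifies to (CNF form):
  g ∧ l ∧ q ∧ u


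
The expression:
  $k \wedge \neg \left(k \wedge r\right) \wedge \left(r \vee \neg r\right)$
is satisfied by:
  {k: True, r: False}


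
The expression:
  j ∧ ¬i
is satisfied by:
  {j: True, i: False}


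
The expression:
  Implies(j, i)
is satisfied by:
  {i: True, j: False}
  {j: False, i: False}
  {j: True, i: True}


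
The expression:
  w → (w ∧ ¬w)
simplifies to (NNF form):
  ¬w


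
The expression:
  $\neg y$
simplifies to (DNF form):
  $\neg y$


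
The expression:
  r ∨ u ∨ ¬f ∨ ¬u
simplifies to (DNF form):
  True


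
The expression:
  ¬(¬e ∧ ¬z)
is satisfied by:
  {z: True, e: True}
  {z: True, e: False}
  {e: True, z: False}


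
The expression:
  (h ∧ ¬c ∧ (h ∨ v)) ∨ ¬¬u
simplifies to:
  u ∨ (h ∧ ¬c)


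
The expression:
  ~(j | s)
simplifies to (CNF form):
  ~j & ~s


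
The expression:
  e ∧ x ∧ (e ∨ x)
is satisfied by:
  {e: True, x: True}


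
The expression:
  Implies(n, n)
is always true.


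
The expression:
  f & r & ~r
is never true.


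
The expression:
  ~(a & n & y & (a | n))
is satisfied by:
  {y: False, n: False, a: False}
  {a: True, y: False, n: False}
  {n: True, y: False, a: False}
  {a: True, n: True, y: False}
  {y: True, a: False, n: False}
  {a: True, y: True, n: False}
  {n: True, y: True, a: False}


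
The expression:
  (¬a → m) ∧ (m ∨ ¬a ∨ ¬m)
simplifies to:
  a ∨ m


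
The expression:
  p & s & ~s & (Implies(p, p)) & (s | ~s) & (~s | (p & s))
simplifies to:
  False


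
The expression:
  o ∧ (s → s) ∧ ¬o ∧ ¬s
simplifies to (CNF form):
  False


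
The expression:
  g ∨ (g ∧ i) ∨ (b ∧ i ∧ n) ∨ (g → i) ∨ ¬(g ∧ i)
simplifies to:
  True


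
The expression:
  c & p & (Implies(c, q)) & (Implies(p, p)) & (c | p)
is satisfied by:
  {c: True, p: True, q: True}


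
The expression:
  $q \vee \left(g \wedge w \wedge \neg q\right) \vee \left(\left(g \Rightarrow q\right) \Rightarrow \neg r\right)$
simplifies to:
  $g \vee q \vee \neg r$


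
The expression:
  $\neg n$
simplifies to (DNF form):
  $\neg n$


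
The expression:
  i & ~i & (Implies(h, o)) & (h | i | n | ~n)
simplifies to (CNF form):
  False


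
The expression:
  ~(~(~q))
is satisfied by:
  {q: False}


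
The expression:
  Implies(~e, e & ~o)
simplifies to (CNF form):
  e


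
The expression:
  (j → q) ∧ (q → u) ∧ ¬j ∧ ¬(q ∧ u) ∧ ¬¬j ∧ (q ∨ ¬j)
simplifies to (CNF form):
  False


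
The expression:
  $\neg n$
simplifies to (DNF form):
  $\neg n$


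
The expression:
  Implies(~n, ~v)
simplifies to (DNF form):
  n | ~v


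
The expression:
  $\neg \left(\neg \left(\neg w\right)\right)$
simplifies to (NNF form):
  $\neg w$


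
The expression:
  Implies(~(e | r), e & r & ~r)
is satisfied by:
  {r: True, e: True}
  {r: True, e: False}
  {e: True, r: False}


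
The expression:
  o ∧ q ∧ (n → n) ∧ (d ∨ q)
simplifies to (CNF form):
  o ∧ q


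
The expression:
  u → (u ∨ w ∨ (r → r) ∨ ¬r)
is always true.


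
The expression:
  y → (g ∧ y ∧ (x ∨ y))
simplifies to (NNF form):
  g ∨ ¬y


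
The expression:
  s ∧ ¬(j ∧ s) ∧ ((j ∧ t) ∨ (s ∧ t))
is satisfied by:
  {t: True, s: True, j: False}


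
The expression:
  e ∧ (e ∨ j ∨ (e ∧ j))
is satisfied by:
  {e: True}


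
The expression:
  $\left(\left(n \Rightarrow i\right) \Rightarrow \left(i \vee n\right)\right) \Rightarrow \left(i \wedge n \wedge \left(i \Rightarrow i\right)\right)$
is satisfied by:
  {i: False, n: False}
  {n: True, i: True}


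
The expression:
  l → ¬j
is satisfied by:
  {l: False, j: False}
  {j: True, l: False}
  {l: True, j: False}


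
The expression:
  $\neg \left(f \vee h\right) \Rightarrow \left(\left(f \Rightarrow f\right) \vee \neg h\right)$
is always true.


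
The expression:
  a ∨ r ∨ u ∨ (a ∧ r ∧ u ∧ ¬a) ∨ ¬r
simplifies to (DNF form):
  True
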